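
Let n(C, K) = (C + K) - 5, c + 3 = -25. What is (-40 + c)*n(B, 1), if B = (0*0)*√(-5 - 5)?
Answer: 272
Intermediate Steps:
c = -28 (c = -3 - 25 = -28)
B = 0 (B = 0*√(-10) = 0*(I*√10) = 0)
n(C, K) = -5 + C + K
(-40 + c)*n(B, 1) = (-40 - 28)*(-5 + 0 + 1) = -68*(-4) = 272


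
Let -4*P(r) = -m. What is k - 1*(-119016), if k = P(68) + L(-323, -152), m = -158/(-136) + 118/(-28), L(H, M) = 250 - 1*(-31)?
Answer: 227140035/1904 ≈ 1.1930e+5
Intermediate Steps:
L(H, M) = 281 (L(H, M) = 250 + 31 = 281)
m = -1453/476 (m = -158*(-1/136) + 118*(-1/28) = 79/68 - 59/14 = -1453/476 ≈ -3.0525)
P(r) = -1453/1904 (P(r) = -(-1)*(-1453)/(4*476) = -1/4*1453/476 = -1453/1904)
k = 533571/1904 (k = -1453/1904 + 281 = 533571/1904 ≈ 280.24)
k - 1*(-119016) = 533571/1904 - 1*(-119016) = 533571/1904 + 119016 = 227140035/1904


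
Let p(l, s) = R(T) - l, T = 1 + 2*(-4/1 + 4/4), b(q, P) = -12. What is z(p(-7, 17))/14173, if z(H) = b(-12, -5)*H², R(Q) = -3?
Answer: -192/14173 ≈ -0.013547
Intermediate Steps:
T = -5 (T = 1 + 2*(-4*1 + 4*(¼)) = 1 + 2*(-4 + 1) = 1 + 2*(-3) = 1 - 6 = -5)
p(l, s) = -3 - l
z(H) = -12*H²
z(p(-7, 17))/14173 = -12*(-3 - 1*(-7))²/14173 = -12*(-3 + 7)²*(1/14173) = -12*4²*(1/14173) = -12*16*(1/14173) = -192*1/14173 = -192/14173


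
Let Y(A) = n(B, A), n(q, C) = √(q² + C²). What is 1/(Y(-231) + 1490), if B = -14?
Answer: 1490/2166543 - 7*√1093/2166543 ≈ 0.00058091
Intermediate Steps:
n(q, C) = √(C² + q²)
Y(A) = √(196 + A²) (Y(A) = √(A² + (-14)²) = √(A² + 196) = √(196 + A²))
1/(Y(-231) + 1490) = 1/(√(196 + (-231)²) + 1490) = 1/(√(196 + 53361) + 1490) = 1/(√53557 + 1490) = 1/(7*√1093 + 1490) = 1/(1490 + 7*√1093)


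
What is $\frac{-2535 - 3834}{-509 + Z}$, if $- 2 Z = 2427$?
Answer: $\frac{12738}{3445} \approx 3.6975$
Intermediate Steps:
$Z = - \frac{2427}{2}$ ($Z = \left(- \frac{1}{2}\right) 2427 = - \frac{2427}{2} \approx -1213.5$)
$\frac{-2535 - 3834}{-509 + Z} = \frac{-2535 - 3834}{-509 - \frac{2427}{2}} = - \frac{6369}{- \frac{3445}{2}} = \left(-6369\right) \left(- \frac{2}{3445}\right) = \frac{12738}{3445}$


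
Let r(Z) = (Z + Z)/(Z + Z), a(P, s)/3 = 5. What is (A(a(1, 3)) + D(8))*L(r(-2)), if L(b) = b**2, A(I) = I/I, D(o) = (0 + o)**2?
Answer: 65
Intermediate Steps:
D(o) = o**2
a(P, s) = 15 (a(P, s) = 3*5 = 15)
r(Z) = 1 (r(Z) = (2*Z)/((2*Z)) = (2*Z)*(1/(2*Z)) = 1)
A(I) = 1
(A(a(1, 3)) + D(8))*L(r(-2)) = (1 + 8**2)*1**2 = (1 + 64)*1 = 65*1 = 65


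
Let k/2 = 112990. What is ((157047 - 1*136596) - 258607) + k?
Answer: -12176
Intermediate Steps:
k = 225980 (k = 2*112990 = 225980)
((157047 - 1*136596) - 258607) + k = ((157047 - 1*136596) - 258607) + 225980 = ((157047 - 136596) - 258607) + 225980 = (20451 - 258607) + 225980 = -238156 + 225980 = -12176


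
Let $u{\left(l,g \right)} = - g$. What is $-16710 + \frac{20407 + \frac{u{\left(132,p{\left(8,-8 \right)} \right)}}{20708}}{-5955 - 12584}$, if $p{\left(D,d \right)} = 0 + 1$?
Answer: $- \frac{6415485364675}{383905612} \approx -16711.0$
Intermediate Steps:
$p{\left(D,d \right)} = 1$
$-16710 + \frac{20407 + \frac{u{\left(132,p{\left(8,-8 \right)} \right)}}{20708}}{-5955 - 12584} = -16710 + \frac{20407 + \frac{\left(-1\right) 1}{20708}}{-5955 - 12584} = -16710 + \frac{20407 - \frac{1}{20708}}{-18539} = -16710 + \left(20407 - \frac{1}{20708}\right) \left(- \frac{1}{18539}\right) = -16710 + \frac{422588155}{20708} \left(- \frac{1}{18539}\right) = -16710 - \frac{422588155}{383905612} = - \frac{6415485364675}{383905612}$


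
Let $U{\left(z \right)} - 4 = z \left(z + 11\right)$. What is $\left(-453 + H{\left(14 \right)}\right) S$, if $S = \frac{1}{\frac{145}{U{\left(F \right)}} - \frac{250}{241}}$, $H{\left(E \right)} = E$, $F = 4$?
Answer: $- \frac{6771136}{18945} \approx -357.41$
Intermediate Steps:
$U{\left(z \right)} = 4 + z \left(11 + z\right)$ ($U{\left(z \right)} = 4 + z \left(z + 11\right) = 4 + z \left(11 + z\right)$)
$S = \frac{15424}{18945}$ ($S = \frac{1}{\frac{145}{4 + 4^{2} + 11 \cdot 4} - \frac{250}{241}} = \frac{1}{\frac{145}{4 + 16 + 44} - \frac{250}{241}} = \frac{1}{\frac{145}{64} - \frac{250}{241}} = \frac{1}{\frac{18945}{15424}} = \frac{15424}{18945} \approx 0.81415$)
$\left(-453 + H{\left(14 \right)}\right) S = \left(-453 + 14\right) \frac{15424}{18945} = \left(-439\right) \frac{15424}{18945} = - \frac{6771136}{18945}$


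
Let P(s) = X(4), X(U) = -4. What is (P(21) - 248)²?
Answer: 63504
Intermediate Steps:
P(s) = -4
(P(21) - 248)² = (-4 - 248)² = (-252)² = 63504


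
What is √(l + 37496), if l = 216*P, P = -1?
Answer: 4*√2330 ≈ 193.08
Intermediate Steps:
l = -216 (l = 216*(-1) = -216)
√(l + 37496) = √(-216 + 37496) = √37280 = 4*√2330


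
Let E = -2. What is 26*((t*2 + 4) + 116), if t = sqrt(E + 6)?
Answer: 3224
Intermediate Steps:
t = 2 (t = sqrt(-2 + 6) = sqrt(4) = 2)
26*((t*2 + 4) + 116) = 26*((2*2 + 4) + 116) = 26*((4 + 4) + 116) = 26*(8 + 116) = 26*124 = 3224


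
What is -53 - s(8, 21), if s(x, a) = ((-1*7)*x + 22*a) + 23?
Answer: -482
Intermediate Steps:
s(x, a) = 23 - 7*x + 22*a (s(x, a) = (-7*x + 22*a) + 23 = 23 - 7*x + 22*a)
-53 - s(8, 21) = -53 - (23 - 7*8 + 22*21) = -53 - (23 - 56 + 462) = -53 - 1*429 = -53 - 429 = -482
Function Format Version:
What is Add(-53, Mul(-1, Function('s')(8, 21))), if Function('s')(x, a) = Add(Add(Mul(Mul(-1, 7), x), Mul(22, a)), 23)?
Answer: -482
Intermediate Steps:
Function('s')(x, a) = Add(23, Mul(-7, x), Mul(22, a)) (Function('s')(x, a) = Add(Add(Mul(-7, x), Mul(22, a)), 23) = Add(23, Mul(-7, x), Mul(22, a)))
Add(-53, Mul(-1, Function('s')(8, 21))) = Add(-53, Mul(-1, Add(23, Mul(-7, 8), Mul(22, 21)))) = Add(-53, Mul(-1, Add(23, -56, 462))) = Add(-53, Mul(-1, 429)) = Add(-53, -429) = -482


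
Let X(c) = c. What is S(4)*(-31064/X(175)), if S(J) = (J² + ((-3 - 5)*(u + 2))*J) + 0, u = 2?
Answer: 497024/25 ≈ 19881.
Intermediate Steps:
S(J) = J² - 32*J (S(J) = (J² + ((-3 - 5)*(2 + 2))*J) + 0 = (J² + (-8*4)*J) + 0 = (J² - 32*J) + 0 = J² - 32*J)
S(4)*(-31064/X(175)) = (4*(-32 + 4))*(-31064/175) = (4*(-28))*(-31064*1/175) = -112*(-31064/175) = 497024/25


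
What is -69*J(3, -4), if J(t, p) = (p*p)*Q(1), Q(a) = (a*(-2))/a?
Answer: 2208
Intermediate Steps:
Q(a) = -2 (Q(a) = (-2*a)/a = -2)
J(t, p) = -2*p² (J(t, p) = (p*p)*(-2) = p²*(-2) = -2*p²)
-69*J(3, -4) = -(-138)*(-4)² = -(-138)*16 = -69*(-32) = 2208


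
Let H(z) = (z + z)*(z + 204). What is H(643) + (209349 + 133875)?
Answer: 1432466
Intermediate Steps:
H(z) = 2*z*(204 + z) (H(z) = (2*z)*(204 + z) = 2*z*(204 + z))
H(643) + (209349 + 133875) = 2*643*(204 + 643) + (209349 + 133875) = 2*643*847 + 343224 = 1089242 + 343224 = 1432466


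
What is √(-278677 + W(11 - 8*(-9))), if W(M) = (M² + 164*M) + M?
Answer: 33*I*√237 ≈ 508.03*I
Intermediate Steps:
W(M) = M² + 165*M
√(-278677 + W(11 - 8*(-9))) = √(-278677 + (11 - 8*(-9))*(165 + (11 - 8*(-9)))) = √(-278677 + (11 + 72)*(165 + (11 + 72))) = √(-278677 + 83*(165 + 83)) = √(-278677 + 83*248) = √(-278677 + 20584) = √(-258093) = 33*I*√237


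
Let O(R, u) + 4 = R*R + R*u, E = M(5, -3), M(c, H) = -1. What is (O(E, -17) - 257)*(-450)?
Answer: 109350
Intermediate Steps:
E = -1
O(R, u) = -4 + R² + R*u (O(R, u) = -4 + (R*R + R*u) = -4 + (R² + R*u) = -4 + R² + R*u)
(O(E, -17) - 257)*(-450) = ((-4 + (-1)² - 1*(-17)) - 257)*(-450) = ((-4 + 1 + 17) - 257)*(-450) = (14 - 257)*(-450) = -243*(-450) = 109350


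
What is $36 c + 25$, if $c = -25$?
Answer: $-875$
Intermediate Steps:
$36 c + 25 = 36 \left(-25\right) + 25 = -900 + 25 = -875$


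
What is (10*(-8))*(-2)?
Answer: 160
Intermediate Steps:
(10*(-8))*(-2) = -80*(-2) = 160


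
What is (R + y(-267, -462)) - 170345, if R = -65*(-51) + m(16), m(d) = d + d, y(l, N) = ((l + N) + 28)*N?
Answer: 156864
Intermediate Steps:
y(l, N) = N*(28 + N + l) (y(l, N) = ((N + l) + 28)*N = (28 + N + l)*N = N*(28 + N + l))
m(d) = 2*d
R = 3347 (R = -65*(-51) + 2*16 = 3315 + 32 = 3347)
(R + y(-267, -462)) - 170345 = (3347 - 462*(28 - 462 - 267)) - 170345 = (3347 - 462*(-701)) - 170345 = (3347 + 323862) - 170345 = 327209 - 170345 = 156864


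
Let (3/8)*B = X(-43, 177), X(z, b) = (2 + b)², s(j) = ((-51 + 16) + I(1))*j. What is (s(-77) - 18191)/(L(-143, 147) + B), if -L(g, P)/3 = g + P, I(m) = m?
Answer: -46719/256292 ≈ -0.18229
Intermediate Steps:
s(j) = -34*j (s(j) = ((-51 + 16) + 1)*j = (-35 + 1)*j = -34*j)
L(g, P) = -3*P - 3*g (L(g, P) = -3*(g + P) = -3*(P + g) = -3*P - 3*g)
B = 256328/3 (B = 8*(2 + 177)²/3 = (8/3)*179² = (8/3)*32041 = 256328/3 ≈ 85443.)
(s(-77) - 18191)/(L(-143, 147) + B) = (-34*(-77) - 18191)/((-3*147 - 3*(-143)) + 256328/3) = (2618 - 18191)/((-441 + 429) + 256328/3) = -15573/(-12 + 256328/3) = -15573/256292/3 = -15573*3/256292 = -46719/256292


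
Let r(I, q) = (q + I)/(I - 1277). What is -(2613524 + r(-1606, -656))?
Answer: -2511597318/961 ≈ -2.6135e+6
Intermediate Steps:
r(I, q) = (I + q)/(-1277 + I)
-(2613524 + r(-1606, -656)) = -(2613524 + (-1606 - 656)/(-1277 - 1606)) = -(2613524 - 2262/(-2883)) = -(2613524 - 1/2883*(-2262)) = -(2613524 + 754/961) = -1*2511597318/961 = -2511597318/961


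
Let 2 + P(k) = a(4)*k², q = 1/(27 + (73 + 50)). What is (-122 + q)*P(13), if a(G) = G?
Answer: -6166763/75 ≈ -82224.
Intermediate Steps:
q = 1/150 (q = 1/(27 + 123) = 1/150 ≈ 0.0066667)
P(k) = -2 + 4*k²
(-122 + q)*P(13) = (-122 + 1/150)*(-2 + 4*13²) = -18299*(-2 + 4*169)/150 = -18299*(-2 + 676)/150 = -18299/150*674 = -6166763/75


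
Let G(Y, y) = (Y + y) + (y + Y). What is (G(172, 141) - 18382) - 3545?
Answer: -21301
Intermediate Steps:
G(Y, y) = 2*Y + 2*y (G(Y, y) = (Y + y) + (Y + y) = 2*Y + 2*y)
(G(172, 141) - 18382) - 3545 = ((2*172 + 2*141) - 18382) - 3545 = ((344 + 282) - 18382) - 3545 = (626 - 18382) - 3545 = -17756 - 3545 = -21301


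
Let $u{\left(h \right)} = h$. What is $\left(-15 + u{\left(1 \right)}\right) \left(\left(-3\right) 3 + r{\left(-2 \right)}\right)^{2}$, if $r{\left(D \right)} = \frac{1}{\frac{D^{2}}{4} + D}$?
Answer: $-1400$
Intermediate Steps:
$r{\left(D \right)} = \frac{1}{D + \frac{D^{2}}{4}}$ ($r{\left(D \right)} = \frac{1}{D^{2} \cdot \frac{1}{4} + D} = \frac{1}{\frac{D^{2}}{4} + D} = \frac{1}{D + \frac{D^{2}}{4}}$)
$\left(-15 + u{\left(1 \right)}\right) \left(\left(-3\right) 3 + r{\left(-2 \right)}\right)^{2} = \left(-15 + 1\right) \left(\left(-3\right) 3 + \frac{4}{\left(-2\right) \left(4 - 2\right)}\right)^{2} = - 14 \left(-9 + 4 \left(- \frac{1}{2}\right) \frac{1}{2}\right)^{2} = - 14 \left(-9 - 1\right)^{2} = - 14 \left(-10\right)^{2} = \left(-14\right) 100 = -1400$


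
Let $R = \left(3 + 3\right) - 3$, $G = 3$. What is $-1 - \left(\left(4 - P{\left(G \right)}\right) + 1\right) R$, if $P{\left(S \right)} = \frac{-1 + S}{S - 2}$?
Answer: $-10$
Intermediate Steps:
$P{\left(S \right)} = \frac{-1 + S}{-2 + S}$
$R = 3$ ($R = 6 - 3 = 3$)
$-1 - \left(\left(4 - P{\left(G \right)}\right) + 1\right) R = -1 - \left(\left(4 - \frac{-1 + 3}{-2 + 3}\right) + 1\right) 3 = -1 - \left(\left(4 - 1^{-1} \cdot 2\right) + 1\right) 3 = -1 - \left(\left(4 - 1 \cdot 2\right) + 1\right) 3 = -1 - \left(\left(4 - 2\right) + 1\right) 3 = -1 - \left(2 + 1\right) 3 = -1 - 3 \cdot 3 = -1 - 9 = -10$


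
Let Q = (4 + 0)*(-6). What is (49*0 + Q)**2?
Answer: 576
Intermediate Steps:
Q = -24 (Q = 4*(-6) = -24)
(49*0 + Q)**2 = (49*0 - 24)**2 = (0 - 24)**2 = (-24)**2 = 576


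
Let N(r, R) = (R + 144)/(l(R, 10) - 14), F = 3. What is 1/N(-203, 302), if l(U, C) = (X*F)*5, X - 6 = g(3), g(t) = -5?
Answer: 1/446 ≈ 0.0022422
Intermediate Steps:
X = 1 (X = 6 - 5 = 1)
l(U, C) = 15 (l(U, C) = (1*3)*5 = 3*5 = 15)
N(r, R) = 144 + R (N(r, R) = (R + 144)/(15 - 14) = (144 + R)/1 = (144 + R)*1 = 144 + R)
1/N(-203, 302) = 1/(144 + 302) = 1/446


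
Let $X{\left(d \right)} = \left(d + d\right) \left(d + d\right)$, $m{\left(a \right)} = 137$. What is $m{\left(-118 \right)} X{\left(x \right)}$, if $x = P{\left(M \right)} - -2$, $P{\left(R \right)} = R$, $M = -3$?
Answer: $548$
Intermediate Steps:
$x = -1$ ($x = -3 - -2 = -3 + 2 = -1$)
$X{\left(d \right)} = 4 d^{2}$ ($X{\left(d \right)} = 2 d 2 d = 4 d^{2}$)
$m{\left(-118 \right)} X{\left(x \right)} = 137 \cdot 4 \left(-1\right)^{2} = 137 \cdot 4 \cdot 1 = 137 \cdot 4 = 548$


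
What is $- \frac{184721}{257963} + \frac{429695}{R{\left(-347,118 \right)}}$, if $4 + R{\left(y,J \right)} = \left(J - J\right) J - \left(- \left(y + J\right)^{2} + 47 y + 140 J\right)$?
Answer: $\frac{101198172339}{13472375638} \approx 7.5115$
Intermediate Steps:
$R{\left(y,J \right)} = -4 + \left(J + y\right)^{2} - 140 J - 47 y$ ($R{\left(y,J \right)} = -4 - \left(- \left(y + J\right)^{2} + 47 y + 140 J - \left(J - J\right) J\right) = -4 - \left(- \left(J + y\right)^{2} + 47 y + 140 J\right) = -4 + \left(J + y\right)^{2} - 140 J - 47 y$)
$- \frac{184721}{257963} + \frac{429695}{R{\left(-347,118 \right)}} = - \frac{184721}{257963} + \frac{429695}{-4 + \left(118 - 347\right)^{2} - 16520 - -16309} = \left(-184721\right) \frac{1}{257963} + \frac{429695}{-4 + \left(-229\right)^{2} - 16520 + 16309} = - \frac{184721}{257963} + \frac{429695}{-4 + 52441 - 16520 + 16309} = - \frac{184721}{257963} + \frac{429695}{52226} = \frac{101198172339}{13472375638}$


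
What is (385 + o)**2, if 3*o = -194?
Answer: 923521/9 ≈ 1.0261e+5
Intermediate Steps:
o = -194/3 (o = (1/3)*(-194) = -194/3 ≈ -64.667)
(385 + o)**2 = (385 - 194/3)**2 = (961/3)**2 = 923521/9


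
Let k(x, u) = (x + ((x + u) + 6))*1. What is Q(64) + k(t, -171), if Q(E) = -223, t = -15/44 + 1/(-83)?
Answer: -709777/1826 ≈ -388.71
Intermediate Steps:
t = -1289/3652 (t = -15*1/44 + 1*(-1/83) = -15/44 - 1/83 = -1289/3652 ≈ -0.35296)
k(x, u) = 6 + u + 2*x (k(x, u) = (x + ((u + x) + 6))*1 = (x + (6 + u + x))*1 = (6 + u + 2*x)*1 = 6 + u + 2*x)
Q(64) + k(t, -171) = -223 + (6 - 171 + 2*(-1289/3652)) = -223 + (6 - 171 - 1289/1826) = -223 - 302579/1826 = -709777/1826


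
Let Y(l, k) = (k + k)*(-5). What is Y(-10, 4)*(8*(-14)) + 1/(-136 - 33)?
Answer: 757119/169 ≈ 4480.0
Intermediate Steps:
Y(l, k) = -10*k (Y(l, k) = (2*k)*(-5) = -10*k)
Y(-10, 4)*(8*(-14)) + 1/(-136 - 33) = (-10*4)*(8*(-14)) + 1/(-136 - 33) = -40*(-112) + 1/(-169) = 4480 - 1/169 = 757119/169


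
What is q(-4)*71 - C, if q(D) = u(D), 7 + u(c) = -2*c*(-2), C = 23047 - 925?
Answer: -23755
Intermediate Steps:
C = 22122
u(c) = -7 + 4*c (u(c) = -7 - 2*c*(-2) = -7 + 4*c)
q(D) = -7 + 4*D
q(-4)*71 - C = (-7 + 4*(-4))*71 - 1*22122 = (-7 - 16)*71 - 22122 = -23*71 - 22122 = -1633 - 22122 = -23755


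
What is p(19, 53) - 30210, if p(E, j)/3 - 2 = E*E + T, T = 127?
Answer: -28740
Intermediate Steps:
p(E, j) = 387 + 3*E² (p(E, j) = 6 + 3*(E*E + 127) = 6 + 3*(E² + 127) = 6 + 3*(127 + E²) = 6 + (381 + 3*E²) = 387 + 3*E²)
p(19, 53) - 30210 = (387 + 3*19²) - 30210 = (387 + 3*361) - 30210 = (387 + 1083) - 30210 = 1470 - 30210 = -28740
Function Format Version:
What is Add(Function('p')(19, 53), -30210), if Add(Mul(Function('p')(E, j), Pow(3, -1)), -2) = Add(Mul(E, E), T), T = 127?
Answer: -28740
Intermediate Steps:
Function('p')(E, j) = Add(387, Mul(3, Pow(E, 2))) (Function('p')(E, j) = Add(6, Mul(3, Add(Mul(E, E), 127))) = Add(6, Mul(3, Add(Pow(E, 2), 127))) = Add(6, Mul(3, Add(127, Pow(E, 2)))) = Add(6, Add(381, Mul(3, Pow(E, 2)))) = Add(387, Mul(3, Pow(E, 2))))
Add(Function('p')(19, 53), -30210) = Add(Add(387, Mul(3, Pow(19, 2))), -30210) = Add(Add(387, Mul(3, 361)), -30210) = Add(Add(387, 1083), -30210) = Add(1470, -30210) = -28740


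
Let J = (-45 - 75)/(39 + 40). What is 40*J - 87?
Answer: -11673/79 ≈ -147.76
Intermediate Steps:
J = -120/79 ≈ -1.5190
40*J - 87 = 40*(-120/79) - 87 = -4800/79 - 87 = -11673/79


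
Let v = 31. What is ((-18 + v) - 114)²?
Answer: 10201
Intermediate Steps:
((-18 + v) - 114)² = ((-18 + 31) - 114)² = (13 - 114)² = (-101)² = 10201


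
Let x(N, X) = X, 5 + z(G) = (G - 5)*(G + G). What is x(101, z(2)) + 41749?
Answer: 41732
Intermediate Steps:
z(G) = -5 + 2*G*(-5 + G) (z(G) = -5 + (G - 5)*(G + G) = -5 + (-5 + G)*(2*G) = -5 + 2*G*(-5 + G))
x(101, z(2)) + 41749 = (-5 - 10*2 + 2*2**2) + 41749 = (-5 - 20 + 2*4) + 41749 = (-5 - 20 + 8) + 41749 = -17 + 41749 = 41732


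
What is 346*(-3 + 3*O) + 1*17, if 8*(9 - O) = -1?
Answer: 33803/4 ≈ 8450.8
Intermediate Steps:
O = 73/8 (O = 9 - ⅛*(-1) = 9 + ⅛ = 73/8 ≈ 9.1250)
346*(-3 + 3*O) + 1*17 = 346*(-3 + 3*(73/8)) + 1*17 = 346*(-3 + 219/8) + 17 = 346*(195/8) + 17 = 33735/4 + 17 = 33803/4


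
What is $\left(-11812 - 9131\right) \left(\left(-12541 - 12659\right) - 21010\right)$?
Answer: $967776030$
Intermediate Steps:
$\left(-11812 - 9131\right) \left(\left(-12541 - 12659\right) - 21010\right) = - 20943 \left(-25200 - 21010\right) = \left(-20943\right) \left(-46210\right) = 967776030$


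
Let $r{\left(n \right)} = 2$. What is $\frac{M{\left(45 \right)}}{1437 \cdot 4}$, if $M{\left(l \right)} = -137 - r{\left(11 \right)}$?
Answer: $- \frac{139}{5748} \approx -0.024182$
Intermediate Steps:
$M{\left(l \right)} = -139$ ($M{\left(l \right)} = -137 - 2 = -139$)
$\frac{M{\left(45 \right)}}{1437 \cdot 4} = - \frac{139}{1437 \cdot 4} = - \frac{139}{5748}$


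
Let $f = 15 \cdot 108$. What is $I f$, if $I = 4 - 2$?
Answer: $3240$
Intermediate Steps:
$f = 1620$
$I = 2$ ($I = 4 - 2 = 2$)
$I f = 2 \cdot 1620 = 3240$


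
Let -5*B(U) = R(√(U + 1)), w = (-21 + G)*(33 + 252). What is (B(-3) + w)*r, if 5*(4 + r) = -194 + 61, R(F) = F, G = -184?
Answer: 1787805 + 153*I*√2/25 ≈ 1.7878e+6 + 8.655*I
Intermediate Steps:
w = -58425 (w = (-21 - 184)*(33 + 252) = -205*285 = -58425)
B(U) = -√(1 + U)/5 (B(U) = -√(U + 1)/5 = -√(1 + U)/5)
r = -153/5 (r = -4 + (-194 + 61)/5 = -4 + (⅕)*(-133) = -4 - 133/5 = -153/5 ≈ -30.600)
(B(-3) + w)*r = (-√(1 - 3)/5 - 58425)*(-153/5) = (-I*√2/5 - 58425)*(-153/5) = (-58425 - I*√2/5)*(-153/5) = 1787805 + 153*I*√2/25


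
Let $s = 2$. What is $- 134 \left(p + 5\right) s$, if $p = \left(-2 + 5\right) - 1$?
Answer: $-1876$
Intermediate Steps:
$p = 2$ ($p = 3 - 1 = 2$)
$- 134 \left(p + 5\right) s = - 134 \left(2 + 5\right) 2 = - 134 \cdot 7 \cdot 2 = \left(-134\right) 14 = -1876$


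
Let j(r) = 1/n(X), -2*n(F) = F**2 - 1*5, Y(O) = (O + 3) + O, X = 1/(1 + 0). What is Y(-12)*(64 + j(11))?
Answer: -2709/2 ≈ -1354.5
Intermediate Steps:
X = 1 (X = 1/1 = 1)
Y(O) = 3 + 2*O (Y(O) = (3 + O) + O = 3 + 2*O)
n(F) = 5/2 - F**2/2 (n(F) = -(F**2 - 1*5)/2 = -(F**2 - 5)/2 = -(-5 + F**2)/2 = 5/2 - F**2/2)
j(r) = 1/2 (j(r) = 1/(5/2 - 1/2*1**2) = 1/(5/2 - 1/2*1) = 1/(5/2 - 1/2) = 1/2)
Y(-12)*(64 + j(11)) = (3 + 2*(-12))*(64 + 1/2) = (3 - 24)*(129/2) = -21*129/2 = -2709/2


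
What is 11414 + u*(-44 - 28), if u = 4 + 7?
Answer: 10622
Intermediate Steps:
u = 11
11414 + u*(-44 - 28) = 11414 + 11*(-44 - 28) = 11414 + 11*(-72) = 11414 - 792 = 10622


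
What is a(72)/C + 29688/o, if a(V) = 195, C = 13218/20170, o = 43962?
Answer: 4813932119/16141381 ≈ 298.24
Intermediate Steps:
C = 6609/10085 (C = 13218*(1/20170) = 6609/10085 ≈ 0.65533)
a(72)/C + 29688/o = 195/(6609/10085) + 29688/43962 = 195*(10085/6609) + 29688*(1/43962) = 655525/2203 + 4948/7327 = 4813932119/16141381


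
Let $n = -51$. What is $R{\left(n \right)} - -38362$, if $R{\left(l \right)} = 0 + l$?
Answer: $38311$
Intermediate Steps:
$R{\left(l \right)} = l$
$R{\left(n \right)} - -38362 = -51 - -38362 = -51 + 38362 = 38311$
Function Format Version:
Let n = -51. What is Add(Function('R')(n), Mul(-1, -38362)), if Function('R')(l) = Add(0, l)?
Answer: 38311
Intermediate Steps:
Function('R')(l) = l
Add(Function('R')(n), Mul(-1, -38362)) = Add(-51, Mul(-1, -38362)) = Add(-51, 38362) = 38311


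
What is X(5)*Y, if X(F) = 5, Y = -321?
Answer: -1605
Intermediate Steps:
X(5)*Y = 5*(-321) = -1605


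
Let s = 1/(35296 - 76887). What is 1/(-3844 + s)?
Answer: -41591/159875805 ≈ -0.00026015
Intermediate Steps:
s = -1/41591 (s = 1/(-41591) = -1/41591 ≈ -2.4044e-5)
1/(-3844 + s) = 1/(-3844 - 1/41591) = 1/(-159875805/41591) = -41591/159875805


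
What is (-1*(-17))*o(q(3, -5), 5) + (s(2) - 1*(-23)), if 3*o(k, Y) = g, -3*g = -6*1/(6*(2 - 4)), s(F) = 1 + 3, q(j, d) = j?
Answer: 469/18 ≈ 26.056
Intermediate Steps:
s(F) = 4
g = -⅙ (g = -(-2)/((2 - 4)*6) = -(-2)/((-2*6)) = -(-2)/(-12) = -(-2)*(-1)/12 = -⅓*½ = -⅙ ≈ -0.16667)
o(k, Y) = -1/18 (o(k, Y) = (⅓)*(-⅙) = -1/18)
(-1*(-17))*o(q(3, -5), 5) + (s(2) - 1*(-23)) = -1*(-17)*(-1/18) + (4 - 1*(-23)) = 17*(-1/18) + (4 + 23) = -17/18 + 27 = 469/18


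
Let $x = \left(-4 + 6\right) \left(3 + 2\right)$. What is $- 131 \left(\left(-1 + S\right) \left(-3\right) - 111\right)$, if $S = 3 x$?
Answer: $25938$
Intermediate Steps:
$x = 10$ ($x = 2 \cdot 5 = 10$)
$S = 30$ ($S = 3 \cdot 10 = 30$)
$- 131 \left(\left(-1 + S\right) \left(-3\right) - 111\right) = - 131 \left(\left(-1 + 30\right) \left(-3\right) - 111\right) = - 131 \left(29 \left(-3\right) - 111\right) = - 131 \left(-87 - 111\right) = \left(-131\right) \left(-198\right) = 25938$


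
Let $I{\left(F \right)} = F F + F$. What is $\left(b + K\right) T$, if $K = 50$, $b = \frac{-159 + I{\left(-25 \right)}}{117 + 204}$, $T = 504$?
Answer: $\frac{2770488}{107} \approx 25892.0$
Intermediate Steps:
$I{\left(F \right)} = F + F^{2}$ ($I{\left(F \right)} = F^{2} + F = F + F^{2}$)
$b = \frac{147}{107}$ ($b = \frac{-159 - 25 \left(1 - 25\right)}{117 + 204} = \frac{-159 - -600}{321} = \left(-159 + 600\right) \frac{1}{321} = 441 \cdot \frac{1}{321} = \frac{147}{107} \approx 1.3738$)
$\left(b + K\right) T = \left(\frac{147}{107} + 50\right) 504 = \frac{5497}{107} \cdot 504 = \frac{2770488}{107}$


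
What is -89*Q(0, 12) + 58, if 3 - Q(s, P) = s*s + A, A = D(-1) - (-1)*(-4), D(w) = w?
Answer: -654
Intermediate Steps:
A = -5 (A = -1 - (-1)*(-4) = -1 - 1*4 = -1 - 4 = -5)
Q(s, P) = 8 - s**2 (Q(s, P) = 3 - (s*s - 5) = 3 - (s**2 - 5) = 3 - (-5 + s**2) = 3 + (5 - s**2) = 8 - s**2)
-89*Q(0, 12) + 58 = -89*(8 - 1*0**2) + 58 = -89*(8 - 1*0) + 58 = -89*(8 + 0) + 58 = -89*8 + 58 = -712 + 58 = -654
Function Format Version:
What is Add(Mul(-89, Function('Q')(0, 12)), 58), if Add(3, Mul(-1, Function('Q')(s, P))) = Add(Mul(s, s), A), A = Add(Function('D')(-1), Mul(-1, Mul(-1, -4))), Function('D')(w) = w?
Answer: -654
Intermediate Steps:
A = -5 (A = Add(-1, Mul(-1, Mul(-1, -4))) = Add(-1, Mul(-1, 4)) = Add(-1, -4) = -5)
Function('Q')(s, P) = Add(8, Mul(-1, Pow(s, 2))) (Function('Q')(s, P) = Add(3, Mul(-1, Add(Mul(s, s), -5))) = Add(3, Mul(-1, Add(Pow(s, 2), -5))) = Add(3, Mul(-1, Add(-5, Pow(s, 2)))) = Add(3, Add(5, Mul(-1, Pow(s, 2)))) = Add(8, Mul(-1, Pow(s, 2))))
Add(Mul(-89, Function('Q')(0, 12)), 58) = Add(Mul(-89, Add(8, Mul(-1, Pow(0, 2)))), 58) = Add(Mul(-89, Add(8, Mul(-1, 0))), 58) = Add(Mul(-89, Add(8, 0)), 58) = Add(Mul(-89, 8), 58) = Add(-712, 58) = -654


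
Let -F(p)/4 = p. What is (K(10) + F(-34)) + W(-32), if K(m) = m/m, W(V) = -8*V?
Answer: 393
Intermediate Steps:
F(p) = -4*p
K(m) = 1
(K(10) + F(-34)) + W(-32) = (1 - 4*(-34)) - 8*(-32) = (1 + 136) + 256 = 137 + 256 = 393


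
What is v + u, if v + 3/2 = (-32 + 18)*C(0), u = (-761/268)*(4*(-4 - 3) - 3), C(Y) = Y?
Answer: 23189/268 ≈ 86.526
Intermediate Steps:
u = 23591/268 (u = (-761*1/268)*(4*(-7) - 3) = -761*(-28 - 3)/268 = -761/268*(-31) = 23591/268 ≈ 88.026)
v = -3/2 (v = -3/2 + (-32 + 18)*0 = -3/2 - 14*0 = -3/2 + 0 = -3/2 ≈ -1.5000)
v + u = -3/2 + 23591/268 = 23189/268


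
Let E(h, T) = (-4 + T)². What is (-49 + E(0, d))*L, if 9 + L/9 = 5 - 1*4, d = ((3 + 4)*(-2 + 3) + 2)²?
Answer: -423360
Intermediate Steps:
d = 81 (d = (7*1 + 2)² = (7 + 2)² = 9² = 81)
L = -72 (L = -81 + 9*(5 - 1*4) = -81 + 9*(5 - 4) = -81 + 9*1 = -81 + 9 = -72)
(-49 + E(0, d))*L = (-49 + (-4 + 81)²)*(-72) = (-49 + 77²)*(-72) = (-49 + 5929)*(-72) = 5880*(-72) = -423360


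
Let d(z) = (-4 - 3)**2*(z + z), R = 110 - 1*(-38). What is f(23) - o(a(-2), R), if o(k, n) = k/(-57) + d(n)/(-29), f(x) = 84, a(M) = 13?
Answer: 965957/1653 ≈ 584.37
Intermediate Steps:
R = 148 (R = 110 + 38 = 148)
d(z) = 98*z (d(z) = (-7)**2*(2*z) = 49*(2*z) = 98*z)
o(k, n) = -98*n/29 - k/57 (o(k, n) = k/(-57) + (98*n)/(-29) = k*(-1/57) + (98*n)*(-1/29) = -k/57 - 98*n/29 = -98*n/29 - k/57)
f(23) - o(a(-2), R) = 84 - (-98/29*148 - 1/57*13) = 84 - (-14504/29 - 13/57) = 84 - 1*(-827105/1653) = 84 + 827105/1653 = 965957/1653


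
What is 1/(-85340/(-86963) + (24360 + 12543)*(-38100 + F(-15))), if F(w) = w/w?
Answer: -86963/122267142659971 ≈ -7.1125e-10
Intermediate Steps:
F(w) = 1
1/(-85340/(-86963) + (24360 + 12543)*(-38100 + F(-15))) = 1/(-85340/(-86963) + (24360 + 12543)*(-38100 + 1)) = 1/(-85340*(-1/86963) + 36903*(-38099)) = 1/(85340/86963 - 1405967397) = 1/(-122267142659971/86963) = -86963/122267142659971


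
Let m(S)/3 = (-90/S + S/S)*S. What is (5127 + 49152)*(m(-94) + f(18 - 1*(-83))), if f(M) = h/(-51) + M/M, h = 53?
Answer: -509390322/17 ≈ -2.9964e+7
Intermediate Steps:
m(S) = 3*S*(1 - 90/S) (m(S) = 3*((-90/S + S/S)*S) = 3*((-90/S + 1)*S) = 3*((1 - 90/S)*S) = 3*(S*(1 - 90/S)) = 3*S*(1 - 90/S))
f(M) = -2/51 (f(M) = 53/(-51) + M/M = 53*(-1/51) + 1 = -53/51 + 1 = -2/51)
(5127 + 49152)*(m(-94) + f(18 - 1*(-83))) = (5127 + 49152)*((-270 + 3*(-94)) - 2/51) = 54279*((-270 - 282) - 2/51) = 54279*(-552 - 2/51) = 54279*(-28154/51) = -509390322/17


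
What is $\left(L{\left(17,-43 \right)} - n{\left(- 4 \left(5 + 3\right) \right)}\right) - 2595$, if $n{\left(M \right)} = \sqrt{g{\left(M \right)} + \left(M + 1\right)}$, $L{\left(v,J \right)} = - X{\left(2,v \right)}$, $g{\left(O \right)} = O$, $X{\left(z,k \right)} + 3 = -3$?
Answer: $-2589 - 3 i \sqrt{7} \approx -2589.0 - 7.9373 i$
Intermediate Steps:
$X{\left(z,k \right)} = -6$ ($X{\left(z,k \right)} = -3 - 3 = -6$)
$L{\left(v,J \right)} = 6$ ($L{\left(v,J \right)} = \left(-1\right) \left(-6\right) = 6$)
$n{\left(M \right)} = \sqrt{1 + 2 M}$ ($n{\left(M \right)} = \sqrt{M + \left(M + 1\right)} = \sqrt{M + \left(1 + M\right)} = \sqrt{1 + 2 M}$)
$\left(L{\left(17,-43 \right)} - n{\left(- 4 \left(5 + 3\right) \right)}\right) - 2595 = \left(6 - \sqrt{1 + 2 \left(- 4 \left(5 + 3\right)\right)}\right) - 2595 = \left(6 - \sqrt{1 + 2 \left(\left(-4\right) 8\right)}\right) - 2595 = \left(6 - \sqrt{1 + 2 \left(-32\right)}\right) - 2595 = \left(6 - \sqrt{1 - 64}\right) - 2595 = \left(6 - \sqrt{-63}\right) - 2595 = \left(6 - 3 i \sqrt{7}\right) - 2595 = -2589 - 3 i \sqrt{7}$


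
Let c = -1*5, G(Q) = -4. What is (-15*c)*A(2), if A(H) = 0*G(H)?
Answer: 0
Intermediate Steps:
c = -5
A(H) = 0 (A(H) = 0*(-4) = 0)
(-15*c)*A(2) = -15*(-5)*0 = 75*0 = 0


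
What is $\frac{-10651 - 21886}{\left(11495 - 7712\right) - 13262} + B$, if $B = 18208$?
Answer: $\frac{172626169}{9479} \approx 18211.0$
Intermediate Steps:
$\frac{-10651 - 21886}{\left(11495 - 7712\right) - 13262} + B = \frac{-10651 - 21886}{\left(11495 - 7712\right) - 13262} + 18208 = - \frac{32537}{\left(11495 - 7712\right) - 13262} + 18208 = - \frac{32537}{3783 - 13262} + 18208 = - \frac{32537}{-9479} + 18208 = \left(-32537\right) \left(- \frac{1}{9479}\right) + 18208 = \frac{32537}{9479} + 18208 = \frac{172626169}{9479}$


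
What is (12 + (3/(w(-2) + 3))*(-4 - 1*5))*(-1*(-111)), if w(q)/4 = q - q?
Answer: 333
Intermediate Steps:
w(q) = 0 (w(q) = 4*(q - q) = 4*0 = 0)
(12 + (3/(w(-2) + 3))*(-4 - 1*5))*(-1*(-111)) = (12 + (3/(0 + 3))*(-4 - 1*5))*(-1*(-111)) = (12 + (3/3)*(-4 - 5))*111 = (12 + ((⅓)*3)*(-9))*111 = (12 + 1*(-9))*111 = (12 - 9)*111 = 3*111 = 333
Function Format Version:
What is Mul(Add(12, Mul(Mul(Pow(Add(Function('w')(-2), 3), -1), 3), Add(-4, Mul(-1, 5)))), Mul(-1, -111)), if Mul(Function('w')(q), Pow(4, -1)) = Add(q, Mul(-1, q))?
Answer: 333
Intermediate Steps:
Function('w')(q) = 0 (Function('w')(q) = Mul(4, Add(q, Mul(-1, q))) = Mul(4, 0) = 0)
Mul(Add(12, Mul(Mul(Pow(Add(Function('w')(-2), 3), -1), 3), Add(-4, Mul(-1, 5)))), Mul(-1, -111)) = Mul(Add(12, Mul(Mul(Pow(Add(0, 3), -1), 3), Add(-4, Mul(-1, 5)))), Mul(-1, -111)) = Mul(Add(12, Mul(Mul(Pow(3, -1), 3), Add(-4, -5))), 111) = Mul(Add(12, Mul(Mul(Rational(1, 3), 3), -9)), 111) = Mul(Add(12, Mul(1, -9)), 111) = Mul(Add(12, -9), 111) = Mul(3, 111) = 333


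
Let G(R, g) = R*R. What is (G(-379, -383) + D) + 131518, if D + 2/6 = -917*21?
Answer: 767705/3 ≈ 2.5590e+5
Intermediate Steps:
G(R, g) = R²
D = -57772/3 (D = -⅓ - 917*21 = -⅓ - 19257 = -57772/3 ≈ -19257.)
(G(-379, -383) + D) + 131518 = ((-379)² - 57772/3) + 131518 = (143641 - 57772/3) + 131518 = 373151/3 + 131518 = 767705/3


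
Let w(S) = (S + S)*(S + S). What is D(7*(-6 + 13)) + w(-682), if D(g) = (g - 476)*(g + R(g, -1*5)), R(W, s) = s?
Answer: 1841708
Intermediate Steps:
w(S) = 4*S**2 (w(S) = (2*S)*(2*S) = 4*S**2)
D(g) = (-476 + g)*(-5 + g) (D(g) = (g - 476)*(g - 1*5) = (-476 + g)*(g - 5) = (-476 + g)*(-5 + g))
D(7*(-6 + 13)) + w(-682) = (2380 + (7*(-6 + 13))**2 - 3367*(-6 + 13)) + 4*(-682)**2 = (2380 + (7*7)**2 - 3367*7) + 4*465124 = (2380 + 49**2 - 481*49) + 1860496 = (2380 + 2401 - 23569) + 1860496 = -18788 + 1860496 = 1841708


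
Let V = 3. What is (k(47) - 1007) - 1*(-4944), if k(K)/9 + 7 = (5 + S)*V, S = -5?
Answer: 3874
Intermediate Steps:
k(K) = -63 (k(K) = -63 + 9*((5 - 5)*3) = -63 + 9*(0*3) = -63 + 9*0 = -63 + 0 = -63)
(k(47) - 1007) - 1*(-4944) = (-63 - 1007) - 1*(-4944) = -1070 + 4944 = 3874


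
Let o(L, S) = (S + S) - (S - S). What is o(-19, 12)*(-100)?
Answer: -2400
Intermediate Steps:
o(L, S) = 2*S (o(L, S) = 2*S - 1*0 = 2*S + 0 = 2*S)
o(-19, 12)*(-100) = (2*12)*(-100) = 24*(-100) = -2400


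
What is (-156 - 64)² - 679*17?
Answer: 36857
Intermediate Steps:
(-156 - 64)² - 679*17 = (-220)² - 11543 = 48400 - 11543 = 36857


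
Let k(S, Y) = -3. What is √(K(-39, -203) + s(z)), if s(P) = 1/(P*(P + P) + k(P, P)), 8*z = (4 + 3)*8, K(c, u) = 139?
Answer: √1254570/95 ≈ 11.790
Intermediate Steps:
z = 7 (z = ((4 + 3)*8)/8 = (7*8)/8 = (⅛)*56 = 7)
s(P) = 1/(-3 + 2*P²) (s(P) = 1/(P*(P + P) - 3) = 1/(P*(2*P) - 3) = 1/(2*P² - 3) = 1/(-3 + 2*P²))
√(K(-39, -203) + s(z)) = √(139 + 1/(-3 + 2*7²)) = √(139 + 1/(-3 + 2*49)) = √(139 + 1/(-3 + 98)) = √(139 + 1/95) = √(13206/95) = √1254570/95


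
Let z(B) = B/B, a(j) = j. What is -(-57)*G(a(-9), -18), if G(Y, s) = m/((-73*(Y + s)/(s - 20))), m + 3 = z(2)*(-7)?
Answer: 7220/657 ≈ 10.989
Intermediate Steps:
z(B) = 1
m = -10 (m = -3 + 1*(-7) = -3 - 7 = -10)
G(Y, s) = 10*(-20 + s)/(73*(Y + s)) (G(Y, s) = -10*(-(s - 20)/(73*(Y + s))) = -10*(-(-20 + s)/(73*(Y + s))) = -(-10)*(-20 + s)/(73*(Y + s)) = 10*(-20 + s)/(73*(Y + s)))
-(-57)*G(a(-9), -18) = -(-57)*10*(-20 - 18)/(73*(-9 - 18)) = -(-57)*(10/73)*(-38)/(-27) = -(-57)*(10/73)*(-1/27)*(-38) = -(-57)*380/1971 = -57*(-380/1971) = 7220/657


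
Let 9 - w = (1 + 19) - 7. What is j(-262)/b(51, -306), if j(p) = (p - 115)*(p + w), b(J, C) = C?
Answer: -50141/153 ≈ -327.72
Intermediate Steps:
w = -4 (w = 9 - ((1 + 19) - 7) = 9 - (20 - 7) = 9 - 1*13 = 9 - 13 = -4)
j(p) = (-115 + p)*(-4 + p) (j(p) = (p - 115)*(p - 4) = (-115 + p)*(-4 + p))
j(-262)/b(51, -306) = (460 + (-262)² - 119*(-262))/(-306) = (460 + 68644 + 31178)*(-1/306) = 100282*(-1/306) = -50141/153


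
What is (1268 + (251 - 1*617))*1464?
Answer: 1320528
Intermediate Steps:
(1268 + (251 - 1*617))*1464 = (1268 + (251 - 617))*1464 = (1268 - 366)*1464 = 902*1464 = 1320528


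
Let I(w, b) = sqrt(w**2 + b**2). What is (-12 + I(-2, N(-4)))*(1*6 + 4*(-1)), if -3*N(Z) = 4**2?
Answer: -24 + 4*sqrt(73)/3 ≈ -12.608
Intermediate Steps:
N(Z) = -16/3 (N(Z) = -1/3*4**2 = -1/3*16 = -16/3)
I(w, b) = sqrt(b**2 + w**2)
(-12 + I(-2, N(-4)))*(1*6 + 4*(-1)) = (-12 + sqrt((-16/3)**2 + (-2)**2))*(1*6 + 4*(-1)) = (-12 + sqrt(256/9 + 4))*(6 - 4) = (-12 + sqrt(292/9))*2 = (-12 + 2*sqrt(73)/3)*2 = -24 + 4*sqrt(73)/3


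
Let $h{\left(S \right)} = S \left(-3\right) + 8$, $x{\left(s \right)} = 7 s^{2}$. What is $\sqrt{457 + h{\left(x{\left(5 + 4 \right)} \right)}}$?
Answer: $2 i \sqrt{309} \approx 35.157 i$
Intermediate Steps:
$h{\left(S \right)} = 8 - 3 S$ ($h{\left(S \right)} = - 3 S + 8 = 8 - 3 S$)
$\sqrt{457 + h{\left(x{\left(5 + 4 \right)} \right)}} = \sqrt{457 + \left(8 - 3 \cdot 7 \left(5 + 4\right)^{2}\right)} = \sqrt{457 + \left(8 - 3 \cdot 7 \cdot 9^{2}\right)} = \sqrt{457 + \left(8 - 3 \cdot 7 \cdot 81\right)} = \sqrt{457 + \left(8 - 1701\right)} = \sqrt{457 - 1693} = \sqrt{-1236} = 2 i \sqrt{309}$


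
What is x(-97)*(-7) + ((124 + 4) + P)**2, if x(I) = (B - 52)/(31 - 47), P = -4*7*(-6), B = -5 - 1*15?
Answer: 175169/2 ≈ 87585.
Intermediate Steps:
B = -20 (B = -5 - 15 = -20)
P = 168 (P = -28*(-6) = 168)
x(I) = 9/2 (x(I) = (-20 - 52)/(31 - 47) = -72/(-16) = -72*(-1/16) = 9/2)
x(-97)*(-7) + ((124 + 4) + P)**2 = (9/2)*(-7) + ((124 + 4) + 168)**2 = -63/2 + (128 + 168)**2 = -63/2 + 296**2 = -63/2 + 87616 = 175169/2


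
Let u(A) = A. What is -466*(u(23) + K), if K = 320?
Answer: -159838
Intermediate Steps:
-466*(u(23) + K) = -466*(23 + 320) = -466*343 = -159838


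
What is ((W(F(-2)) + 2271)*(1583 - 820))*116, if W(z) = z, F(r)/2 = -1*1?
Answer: 200824652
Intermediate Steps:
F(r) = -2 (F(r) = 2*(-1*1) = 2*(-1) = -2)
((W(F(-2)) + 2271)*(1583 - 820))*116 = ((-2 + 2271)*(1583 - 820))*116 = (2269*763)*116 = 1731247*116 = 200824652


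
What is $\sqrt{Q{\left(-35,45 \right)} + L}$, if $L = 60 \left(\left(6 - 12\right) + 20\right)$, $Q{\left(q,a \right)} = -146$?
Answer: $\sqrt{694} \approx 26.344$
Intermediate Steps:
$L = 840$ ($L = 60 \left(\left(6 - 12\right) + 20\right) = 60 \left(-6 + 20\right) = 60 \cdot 14 = 840$)
$\sqrt{Q{\left(-35,45 \right)} + L} = \sqrt{-146 + 840} = \sqrt{694}$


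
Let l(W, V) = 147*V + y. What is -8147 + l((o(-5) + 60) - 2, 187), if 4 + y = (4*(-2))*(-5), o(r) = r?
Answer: 19378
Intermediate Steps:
y = 36 (y = -4 + (4*(-2))*(-5) = -4 - 8*(-5) = -4 + 40 = 36)
l(W, V) = 36 + 147*V (l(W, V) = 147*V + 36 = 36 + 147*V)
-8147 + l((o(-5) + 60) - 2, 187) = -8147 + (36 + 147*187) = -8147 + (36 + 27489) = -8147 + 27525 = 19378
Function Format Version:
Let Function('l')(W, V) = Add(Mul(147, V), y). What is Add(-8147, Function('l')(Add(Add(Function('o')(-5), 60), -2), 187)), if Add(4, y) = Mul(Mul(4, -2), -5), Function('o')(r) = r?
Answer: 19378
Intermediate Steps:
y = 36 (y = Add(-4, Mul(Mul(4, -2), -5)) = Add(-4, Mul(-8, -5)) = Add(-4, 40) = 36)
Function('l')(W, V) = Add(36, Mul(147, V)) (Function('l')(W, V) = Add(Mul(147, V), 36) = Add(36, Mul(147, V)))
Add(-8147, Function('l')(Add(Add(Function('o')(-5), 60), -2), 187)) = Add(-8147, Add(36, Mul(147, 187))) = Add(-8147, Add(36, 27489)) = Add(-8147, 27525) = 19378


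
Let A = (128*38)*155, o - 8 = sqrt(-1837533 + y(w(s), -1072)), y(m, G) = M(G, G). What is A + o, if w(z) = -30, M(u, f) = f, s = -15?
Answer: 753928 + I*sqrt(1838605) ≈ 7.5393e+5 + 1356.0*I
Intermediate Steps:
y(m, G) = G
o = 8 + I*sqrt(1838605) (o = 8 + sqrt(-1837533 - 1072) = 8 + sqrt(-1838605) = 8 + I*sqrt(1838605) ≈ 8.0 + 1356.0*I)
A = 753920 (A = 4864*155 = 753920)
A + o = 753920 + (8 + I*sqrt(1838605)) = 753928 + I*sqrt(1838605)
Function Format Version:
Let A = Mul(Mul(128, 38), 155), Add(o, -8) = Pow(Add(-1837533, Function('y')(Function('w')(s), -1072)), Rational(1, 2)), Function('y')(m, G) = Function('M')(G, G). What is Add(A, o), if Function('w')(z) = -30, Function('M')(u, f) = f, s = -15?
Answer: Add(753928, Mul(I, Pow(1838605, Rational(1, 2)))) ≈ Add(7.5393e+5, Mul(1356.0, I))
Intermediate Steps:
Function('y')(m, G) = G
o = Add(8, Mul(I, Pow(1838605, Rational(1, 2)))) (o = Add(8, Pow(Add(-1837533, -1072), Rational(1, 2))) = Add(8, Pow(-1838605, Rational(1, 2))) = Add(8, Mul(I, Pow(1838605, Rational(1, 2)))) ≈ Add(8.0000, Mul(1356.0, I)))
A = 753920 (A = Mul(4864, 155) = 753920)
Add(A, o) = Add(753920, Add(8, Mul(I, Pow(1838605, Rational(1, 2))))) = Add(753928, Mul(I, Pow(1838605, Rational(1, 2))))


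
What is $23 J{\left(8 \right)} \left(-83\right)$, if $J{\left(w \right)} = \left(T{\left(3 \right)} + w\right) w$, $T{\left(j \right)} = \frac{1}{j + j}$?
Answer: $- \frac{374164}{3} \approx -1.2472 \cdot 10^{5}$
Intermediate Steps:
$T{\left(j \right)} = \frac{1}{2 j}$
$J{\left(w \right)} = w \left(\frac{1}{6} + w\right)$ ($J{\left(w \right)} = \left(\frac{1}{2 \cdot 3} + w\right) w = \left(\frac{1}{2} \cdot \frac{1}{3} + w\right) w = \left(\frac{1}{6} + w\right) w = w \left(\frac{1}{6} + w\right)$)
$23 J{\left(8 \right)} \left(-83\right) = 23 \cdot 8 \left(\frac{1}{6} + 8\right) \left(-83\right) = 23 \cdot 8 \cdot \frac{49}{6} \left(-83\right) = 23 \cdot \frac{196}{3} \left(-83\right) = \frac{4508}{3} \left(-83\right) = - \frac{374164}{3}$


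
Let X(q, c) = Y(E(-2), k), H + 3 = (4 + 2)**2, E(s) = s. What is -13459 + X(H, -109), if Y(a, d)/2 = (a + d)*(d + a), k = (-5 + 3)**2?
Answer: -13451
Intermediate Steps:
k = 4 (k = (-2)**2 = 4)
Y(a, d) = 2*(a + d)**2 (Y(a, d) = 2*((a + d)*(d + a)) = 2*((a + d)*(a + d)) = 2*(a + d)**2)
H = 33 (H = -3 + (4 + 2)**2 = -3 + 6**2 = -3 + 36 = 33)
X(q, c) = 8 (X(q, c) = 2*(-2 + 4)**2 = 2*2**2 = 2*4 = 8)
-13459 + X(H, -109) = -13459 + 8 = -13451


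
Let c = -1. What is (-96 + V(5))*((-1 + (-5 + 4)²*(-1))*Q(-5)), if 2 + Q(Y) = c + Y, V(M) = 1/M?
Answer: -7664/5 ≈ -1532.8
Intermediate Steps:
Q(Y) = -3 + Y (Q(Y) = -2 + (-1 + Y) = -3 + Y)
(-96 + V(5))*((-1 + (-5 + 4)²*(-1))*Q(-5)) = (-96 + 1/5)*((-1 + (-5 + 4)²*(-1))*(-3 - 5)) = (-96 + ⅕)*((-1 + (-1)²*(-1))*(-8)) = -479*(-1 + 1*(-1))*(-8)/5 = -479*(-1 - 1)*(-8)/5 = -(-958)*(-8)/5 = -479/5*16 = -7664/5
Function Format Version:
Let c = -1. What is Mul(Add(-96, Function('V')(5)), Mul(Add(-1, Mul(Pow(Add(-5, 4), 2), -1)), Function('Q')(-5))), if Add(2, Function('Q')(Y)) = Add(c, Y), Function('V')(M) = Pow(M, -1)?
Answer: Rational(-7664, 5) ≈ -1532.8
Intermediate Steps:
Function('Q')(Y) = Add(-3, Y) (Function('Q')(Y) = Add(-2, Add(-1, Y)) = Add(-3, Y))
Mul(Add(-96, Function('V')(5)), Mul(Add(-1, Mul(Pow(Add(-5, 4), 2), -1)), Function('Q')(-5))) = Mul(Add(-96, Pow(5, -1)), Mul(Add(-1, Mul(Pow(Add(-5, 4), 2), -1)), Add(-3, -5))) = Mul(Add(-96, Rational(1, 5)), Mul(Add(-1, Mul(Pow(-1, 2), -1)), -8)) = Mul(Rational(-479, 5), Mul(Add(-1, Mul(1, -1)), -8)) = Mul(Rational(-479, 5), Mul(Add(-1, -1), -8)) = Mul(Rational(-479, 5), Mul(-2, -8)) = Mul(Rational(-479, 5), 16) = Rational(-7664, 5)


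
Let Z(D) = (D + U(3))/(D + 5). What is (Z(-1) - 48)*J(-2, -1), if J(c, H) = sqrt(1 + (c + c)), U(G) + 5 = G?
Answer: -195*I*sqrt(3)/4 ≈ -84.438*I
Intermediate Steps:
U(G) = -5 + G
Z(D) = (-2 + D)/(5 + D) (Z(D) = (D + (-5 + 3))/(D + 5) = (D - 2)/(5 + D) = (-2 + D)/(5 + D))
J(c, H) = sqrt(1 + 2*c)
(Z(-1) - 48)*J(-2, -1) = ((-2 - 1)/(5 - 1) - 48)*sqrt(1 + 2*(-2)) = (-3/4 - 48)*sqrt(1 - 4) = ((1/4)*(-3) - 48)*sqrt(-3) = (-3/4 - 48)*(I*sqrt(3)) = -195*I*sqrt(3)/4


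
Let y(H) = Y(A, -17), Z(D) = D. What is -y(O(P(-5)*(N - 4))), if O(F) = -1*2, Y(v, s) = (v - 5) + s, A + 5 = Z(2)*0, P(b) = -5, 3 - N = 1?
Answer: 27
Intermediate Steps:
N = 2 (N = 3 - 1*1 = 3 - 1 = 2)
A = -5 (A = -5 + 2*0 = -5 + 0 = -5)
Y(v, s) = -5 + s + v (Y(v, s) = (-5 + v) + s = -5 + s + v)
O(F) = -2
y(H) = -27 (y(H) = -5 - 17 - 5 = -27)
-y(O(P(-5)*(N - 4))) = -1*(-27) = 27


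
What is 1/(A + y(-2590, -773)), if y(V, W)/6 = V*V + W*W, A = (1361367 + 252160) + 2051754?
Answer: 1/47499055 ≈ 2.1053e-8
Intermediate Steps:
A = 3665281 (A = 1613527 + 2051754 = 3665281)
y(V, W) = 6*V**2 + 6*W**2 (y(V, W) = 6*(V*V + W*W) = 6*(V**2 + W**2) = 6*V**2 + 6*W**2)
1/(A + y(-2590, -773)) = 1/(3665281 + (6*(-2590)**2 + 6*(-773)**2)) = 1/(3665281 + (6*6708100 + 6*597529)) = 1/(3665281 + (40248600 + 3585174)) = 1/(3665281 + 43833774) = 1/47499055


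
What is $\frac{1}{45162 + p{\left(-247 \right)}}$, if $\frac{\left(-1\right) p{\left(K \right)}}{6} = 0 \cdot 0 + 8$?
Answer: $\frac{1}{45114} \approx 2.2166 \cdot 10^{-5}$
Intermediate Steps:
$p{\left(K \right)} = -48$ ($p{\left(K \right)} = - 6 \left(0 \cdot 0 + 8\right) = - 6 \left(0 + 8\right) = \left(-6\right) 8 = -48$)
$\frac{1}{45162 + p{\left(-247 \right)}} = \frac{1}{45162 - 48} = \frac{1}{45114}$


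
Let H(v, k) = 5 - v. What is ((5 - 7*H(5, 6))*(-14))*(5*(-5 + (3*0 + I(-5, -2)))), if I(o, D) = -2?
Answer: 2450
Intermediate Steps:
((5 - 7*H(5, 6))*(-14))*(5*(-5 + (3*0 + I(-5, -2)))) = ((5 - 7*(5 - 1*5))*(-14))*(5*(-5 + (3*0 - 2))) = ((5 - 7*(5 - 5))*(-14))*(5*(-5 + (0 - 2))) = ((5 - 7*0)*(-14))*(5*(-5 - 2)) = ((5 + 0)*(-14))*(5*(-7)) = (5*(-14))*(-35) = -70*(-35) = 2450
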